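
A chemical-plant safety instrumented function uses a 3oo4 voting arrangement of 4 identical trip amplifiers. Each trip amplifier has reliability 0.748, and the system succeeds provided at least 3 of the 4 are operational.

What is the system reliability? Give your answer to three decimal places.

R = Σ_{i=3}^{4} C(4,i) p^i (1−p)^{4−i} with p = 0.748
C(4,3)·0.748^3·0.252^1 = 0.42186
C(4,4)·0.748^4·0.252^0 = 0.31304
Sum = 0.735

0.735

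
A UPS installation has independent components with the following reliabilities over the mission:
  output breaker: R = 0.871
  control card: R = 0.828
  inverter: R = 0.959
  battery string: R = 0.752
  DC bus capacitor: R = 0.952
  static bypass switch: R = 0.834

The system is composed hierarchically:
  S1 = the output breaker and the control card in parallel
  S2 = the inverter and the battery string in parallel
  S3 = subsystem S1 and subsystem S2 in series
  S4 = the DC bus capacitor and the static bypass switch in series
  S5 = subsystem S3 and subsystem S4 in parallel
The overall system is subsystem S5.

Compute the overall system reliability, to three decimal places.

0.993

Parallel (output breaker and control card): 1 − (1 − 0.87100)(1 − 0.82800) = 0.97781
Parallel (inverter and battery string): 1 − (1 − 0.95900)(1 − 0.75200) = 0.98983
Series ([0.97781] and [0.98983]): 0.97781 × 0.98983 = 0.96787
Series (DC bus capacitor and static bypass switch): 0.95200 × 0.83400 = 0.79397
Parallel ([0.96787] and [0.79397]): 1 − (1 − 0.96787)(1 − 0.79397) = 0.993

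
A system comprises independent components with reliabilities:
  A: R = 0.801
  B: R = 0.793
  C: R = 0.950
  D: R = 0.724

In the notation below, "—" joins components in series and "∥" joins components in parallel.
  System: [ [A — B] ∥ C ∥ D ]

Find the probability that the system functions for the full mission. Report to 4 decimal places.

Series (A and B): 0.801000 × 0.793000 = 0.635193
Parallel ([0.635193], C, and D): 1 − (1 − 0.635193)(1 − 0.950000)(1 − 0.724000) = 0.9950

0.9950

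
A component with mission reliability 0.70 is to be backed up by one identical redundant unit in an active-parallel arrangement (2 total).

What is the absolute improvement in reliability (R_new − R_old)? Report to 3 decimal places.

0.210

R_before = 0.70
R_after = 1 − (1 − 0.70)^2 = 0.910
ΔR = 0.910 − 0.70 = 0.210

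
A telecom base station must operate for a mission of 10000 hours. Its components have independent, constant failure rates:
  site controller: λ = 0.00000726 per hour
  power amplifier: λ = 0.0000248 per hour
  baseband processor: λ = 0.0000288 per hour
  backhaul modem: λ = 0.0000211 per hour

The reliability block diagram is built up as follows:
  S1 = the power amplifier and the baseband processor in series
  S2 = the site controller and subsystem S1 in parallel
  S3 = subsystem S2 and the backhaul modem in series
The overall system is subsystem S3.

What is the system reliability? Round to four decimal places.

0.7862

R(site controller) = exp(−0.00000726 × 10000) = 0.929973
R(power amplifier) = exp(−0.0000248 × 10000) = 0.780360
R(baseband processor) = exp(−0.0000288 × 10000) = 0.749762
R(backhaul modem) = exp(−0.0000211 × 10000) = 0.809774
Series (power amplifier and baseband processor): 0.780360 × 0.749762 = 0.585084
Parallel (site controller and [0.585084]): 1 − (1 − 0.929973)(1 − 0.585084) = 0.970945
Series ([0.970945] and backhaul modem): 0.970945 × 0.809774 = 0.7862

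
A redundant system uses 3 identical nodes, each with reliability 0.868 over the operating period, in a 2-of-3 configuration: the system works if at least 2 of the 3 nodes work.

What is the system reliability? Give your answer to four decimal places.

0.9523

R = Σ_{i=2}^{3} C(3,i) p^i (1−p)^{3−i} with p = 0.868
C(3,2)·0.868^2·0.132^1 = 0.298356
C(3,3)·0.868^3·0.132^0 = 0.653972
Sum = 0.9523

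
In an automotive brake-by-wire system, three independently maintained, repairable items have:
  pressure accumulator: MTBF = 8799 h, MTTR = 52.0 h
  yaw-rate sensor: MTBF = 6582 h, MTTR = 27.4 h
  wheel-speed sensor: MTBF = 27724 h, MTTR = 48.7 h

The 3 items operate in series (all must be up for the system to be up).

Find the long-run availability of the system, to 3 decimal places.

A(pressure accumulator) = MTBF/(MTBF+MTTR) = 8799/(8799+52.0) = 0.994125
A(yaw-rate sensor) = MTBF/(MTBF+MTTR) = 6582/(6582+27.4) = 0.995854
A(wheel-speed sensor) = MTBF/(MTBF+MTTR) = 27724/(27724+48.7) = 0.998246
Series availability: 0.994125 × 0.995854 × 0.998246 = 0.988

0.988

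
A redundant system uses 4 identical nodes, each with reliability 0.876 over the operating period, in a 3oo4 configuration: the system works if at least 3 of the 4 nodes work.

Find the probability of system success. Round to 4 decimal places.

0.9223

R = Σ_{i=3}^{4} C(4,i) p^i (1−p)^{4−i} with p = 0.876
C(4,3)·0.876^3·0.124^1 = 0.333422
C(4,4)·0.876^4·0.124^0 = 0.588866
Sum = 0.9223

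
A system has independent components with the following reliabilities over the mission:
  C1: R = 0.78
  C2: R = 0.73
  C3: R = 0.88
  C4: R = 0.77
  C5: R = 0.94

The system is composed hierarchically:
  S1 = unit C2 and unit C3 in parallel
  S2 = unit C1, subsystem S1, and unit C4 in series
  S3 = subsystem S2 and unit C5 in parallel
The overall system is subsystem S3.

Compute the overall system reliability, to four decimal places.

0.9749

Parallel (C2 and C3): 1 − (1 − 0.730000)(1 − 0.880000) = 0.967600
Series (C1, [0.967600], and C4): 0.780000 × 0.967600 × 0.770000 = 0.581141
Parallel ([0.581141] and C5): 1 − (1 − 0.581141)(1 − 0.940000) = 0.9749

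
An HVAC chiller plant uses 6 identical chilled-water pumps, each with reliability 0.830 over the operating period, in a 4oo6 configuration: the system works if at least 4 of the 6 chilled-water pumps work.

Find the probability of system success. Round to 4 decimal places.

0.9345

R = Σ_{i=4}^{6} C(6,i) p^i (1−p)^{6−i} with p = 0.830
C(6,4)·0.830^4·0.170^2 = 0.205732
C(6,5)·0.830^5·0.170^1 = 0.401782
C(6,6)·0.830^6·0.170^0 = 0.326940
Sum = 0.9345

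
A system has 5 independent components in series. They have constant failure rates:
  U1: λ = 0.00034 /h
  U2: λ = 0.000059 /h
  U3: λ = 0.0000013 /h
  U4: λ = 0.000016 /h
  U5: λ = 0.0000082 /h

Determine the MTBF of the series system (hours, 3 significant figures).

Series of exponential components: λ_sys = Σ λ_i
λ_sys = 0.00034 + 0.000059 + 0.0000013 + 0.000016 + 0.0000082 = 4.2450e-04 /h
MTBF = 1 / λ_sys = 2360 h

2360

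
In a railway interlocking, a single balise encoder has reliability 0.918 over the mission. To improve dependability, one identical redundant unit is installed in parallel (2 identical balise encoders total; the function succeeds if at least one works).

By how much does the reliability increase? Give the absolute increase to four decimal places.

0.0753

R_before = 0.918
R_after = 1 − (1 − 0.918)^2 = 0.9933
ΔR = 0.9933 − 0.918 = 0.0753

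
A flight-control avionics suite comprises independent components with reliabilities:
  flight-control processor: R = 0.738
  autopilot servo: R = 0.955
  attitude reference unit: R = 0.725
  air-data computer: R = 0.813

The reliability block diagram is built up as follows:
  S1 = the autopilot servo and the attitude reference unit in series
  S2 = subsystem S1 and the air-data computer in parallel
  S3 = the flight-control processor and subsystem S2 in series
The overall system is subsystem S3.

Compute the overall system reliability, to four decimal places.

Series (autopilot servo and attitude reference unit): 0.955000 × 0.725000 = 0.692375
Parallel ([0.692375] and air-data computer): 1 − (1 − 0.692375)(1 − 0.813000) = 0.942474
Series (flight-control processor and [0.942474]): 0.738000 × 0.942474 = 0.6955

0.6955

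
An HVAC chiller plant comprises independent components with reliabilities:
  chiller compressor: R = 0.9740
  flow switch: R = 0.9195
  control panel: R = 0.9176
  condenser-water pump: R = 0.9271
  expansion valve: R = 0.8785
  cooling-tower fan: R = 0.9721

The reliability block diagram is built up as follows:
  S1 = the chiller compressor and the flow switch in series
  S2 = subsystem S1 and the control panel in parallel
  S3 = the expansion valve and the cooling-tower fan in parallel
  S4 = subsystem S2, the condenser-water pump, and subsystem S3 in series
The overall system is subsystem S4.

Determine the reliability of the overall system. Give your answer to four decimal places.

0.9160

Series (chiller compressor and flow switch): 0.974000 × 0.919500 = 0.895593
Parallel ([0.895593] and control panel): 1 − (1 − 0.895593)(1 − 0.917600) = 0.991397
Parallel (expansion valve and cooling-tower fan): 1 − (1 − 0.878500)(1 − 0.972100) = 0.996610
Series ([0.991397], condenser-water pump, and [0.996610]): 0.991397 × 0.927100 × 0.996610 = 0.9160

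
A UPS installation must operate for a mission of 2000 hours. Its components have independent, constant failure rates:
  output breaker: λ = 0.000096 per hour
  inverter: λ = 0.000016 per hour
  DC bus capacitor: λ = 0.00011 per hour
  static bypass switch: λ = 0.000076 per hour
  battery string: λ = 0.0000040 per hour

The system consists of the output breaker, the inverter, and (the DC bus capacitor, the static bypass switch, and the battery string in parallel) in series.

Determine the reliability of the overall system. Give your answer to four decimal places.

0.7991

R(output breaker) = exp(−0.000096 × 2000) = 0.825307
R(inverter) = exp(−0.000016 × 2000) = 0.968507
R(DC bus capacitor) = exp(−0.00011 × 2000) = 0.802519
R(static bypass switch) = exp(−0.000076 × 2000) = 0.858988
R(battery string) = exp(−0.0000040 × 2000) = 0.992032
Parallel (DC bus capacitor, static bypass switch, and battery string): 1 − (1 − 0.802519)(1 − 0.858988)(1 − 0.992032) = 0.999778
Series (output breaker, inverter, and [0.999778]): 0.825307 × 0.968507 × 0.999778 = 0.7991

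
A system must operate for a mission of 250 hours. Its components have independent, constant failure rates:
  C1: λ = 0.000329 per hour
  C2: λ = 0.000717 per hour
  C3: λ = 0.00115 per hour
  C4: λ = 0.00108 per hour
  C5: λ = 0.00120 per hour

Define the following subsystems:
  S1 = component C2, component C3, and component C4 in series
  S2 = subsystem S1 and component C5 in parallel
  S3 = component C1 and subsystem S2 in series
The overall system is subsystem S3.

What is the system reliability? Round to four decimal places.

0.7966

R(C1) = exp(−0.000329 × 250) = 0.921042
R(C2) = exp(−0.000717 × 250) = 0.835897
R(C3) = exp(−0.00115 × 250) = 0.750137
R(C4) = exp(−0.00108 × 250) = 0.763379
R(C5) = exp(−0.00120 × 250) = 0.740818
Series (C2, C3, and C4): 0.835897 × 0.750137 × 0.763379 = 0.478667
Parallel ([0.478667] and C5): 1 − (1 − 0.478667)(1 − 0.740818) = 0.864880
Series (C1 and [0.864880]): 0.921042 × 0.864880 = 0.7966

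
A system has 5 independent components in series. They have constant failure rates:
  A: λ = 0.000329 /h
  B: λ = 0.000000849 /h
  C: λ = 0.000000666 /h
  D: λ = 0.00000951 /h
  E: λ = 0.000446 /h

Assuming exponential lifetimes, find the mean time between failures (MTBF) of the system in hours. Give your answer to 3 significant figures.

Series of exponential components: λ_sys = Σ λ_i
λ_sys = 0.000329 + 0.000000849 + 0.000000666 + 0.00000951 + 0.000446 = 7.8602e-04 /h
MTBF = 1 / λ_sys = 1270 h

1270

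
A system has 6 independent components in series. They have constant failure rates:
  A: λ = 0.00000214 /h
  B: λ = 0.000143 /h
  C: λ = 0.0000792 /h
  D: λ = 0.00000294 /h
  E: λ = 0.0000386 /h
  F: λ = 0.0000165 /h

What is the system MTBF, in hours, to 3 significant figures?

Series of exponential components: λ_sys = Σ λ_i
λ_sys = 0.00000214 + 0.000143 + 0.0000792 + 0.00000294 + 0.0000386 + 0.0000165 = 2.8238e-04 /h
MTBF = 1 / λ_sys = 3540 h

3540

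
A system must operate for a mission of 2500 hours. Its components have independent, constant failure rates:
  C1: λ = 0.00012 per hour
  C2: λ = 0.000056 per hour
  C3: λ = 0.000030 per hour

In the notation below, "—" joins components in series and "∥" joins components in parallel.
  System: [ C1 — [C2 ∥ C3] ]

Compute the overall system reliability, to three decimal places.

R(C1) = exp(−0.00012 × 2500) = 0.74082
R(C2) = exp(−0.000056 × 2500) = 0.86936
R(C3) = exp(−0.000030 × 2500) = 0.92774
Parallel (C2 and C3): 1 − (1 − 0.86936)(1 − 0.92774) = 0.99056
Series (C1 and [0.99056]): 0.74082 × 0.99056 = 0.734

0.734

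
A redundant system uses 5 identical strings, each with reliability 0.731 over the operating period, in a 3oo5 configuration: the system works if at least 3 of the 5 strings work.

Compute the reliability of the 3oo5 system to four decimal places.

0.8754

R = Σ_{i=3}^{5} C(5,i) p^i (1−p)^{5−i} with p = 0.731
C(5,3)·0.731^3·0.269^2 = 0.282655
C(5,4)·0.731^4·0.269^1 = 0.384054
C(5,5)·0.731^5·0.269^0 = 0.208731
Sum = 0.8754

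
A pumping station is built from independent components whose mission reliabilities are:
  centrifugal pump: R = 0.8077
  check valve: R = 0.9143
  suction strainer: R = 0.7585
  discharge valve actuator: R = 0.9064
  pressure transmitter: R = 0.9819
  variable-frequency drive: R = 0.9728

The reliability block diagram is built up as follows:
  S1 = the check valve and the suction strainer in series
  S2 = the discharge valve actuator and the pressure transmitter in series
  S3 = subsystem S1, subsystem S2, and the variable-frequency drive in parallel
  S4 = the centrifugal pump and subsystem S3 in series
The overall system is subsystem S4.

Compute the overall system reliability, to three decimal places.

0.807

Series (check valve and suction strainer): 0.91430 × 0.75850 = 0.69350
Series (discharge valve actuator and pressure transmitter): 0.90640 × 0.98190 = 0.88999
Parallel ([0.69350], [0.88999], and variable-frequency drive): 1 − (1 − 0.69350)(1 − 0.88999)(1 − 0.97280) = 0.99908
Series (centrifugal pump and [0.99908]): 0.80770 × 0.99908 = 0.807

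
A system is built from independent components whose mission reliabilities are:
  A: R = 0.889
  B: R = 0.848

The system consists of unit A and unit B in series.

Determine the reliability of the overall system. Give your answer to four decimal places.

Series (A and B): 0.889000 × 0.848000 = 0.7539

0.7539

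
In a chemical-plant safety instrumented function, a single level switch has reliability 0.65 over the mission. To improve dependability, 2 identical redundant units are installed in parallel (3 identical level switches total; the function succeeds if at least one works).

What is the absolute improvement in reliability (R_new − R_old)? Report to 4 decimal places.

0.3071

R_before = 0.65
R_after = 1 − (1 − 0.65)^3 = 0.9571
ΔR = 0.9571 − 0.65 = 0.3071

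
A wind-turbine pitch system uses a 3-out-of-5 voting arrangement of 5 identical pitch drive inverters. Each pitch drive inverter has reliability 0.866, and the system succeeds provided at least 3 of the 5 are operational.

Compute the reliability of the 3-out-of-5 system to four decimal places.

R = Σ_{i=3}^{5} C(5,i) p^i (1−p)^{5−i} with p = 0.866
C(5,3)·0.866^3·0.134^2 = 0.116617
C(5,4)·0.866^4·0.134^1 = 0.376831
C(5,5)·0.866^5·0.134^0 = 0.487068
Sum = 0.9805

0.9805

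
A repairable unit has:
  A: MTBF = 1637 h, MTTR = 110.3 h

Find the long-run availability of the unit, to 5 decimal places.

0.93687

A(A) = MTBF/(MTBF+MTTR) = 1637/(1637+110.3) = 0.93687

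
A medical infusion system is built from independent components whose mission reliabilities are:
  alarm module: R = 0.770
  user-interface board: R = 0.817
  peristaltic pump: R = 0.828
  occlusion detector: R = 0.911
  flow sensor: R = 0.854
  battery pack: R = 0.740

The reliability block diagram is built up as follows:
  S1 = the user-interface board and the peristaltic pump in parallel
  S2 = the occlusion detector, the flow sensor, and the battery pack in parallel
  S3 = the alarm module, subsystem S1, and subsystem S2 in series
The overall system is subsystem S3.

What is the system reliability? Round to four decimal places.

Parallel (user-interface board and peristaltic pump): 1 − (1 − 0.817000)(1 − 0.828000) = 0.968524
Parallel (occlusion detector, flow sensor, and battery pack): 1 − (1 − 0.911000)(1 − 0.854000)(1 − 0.740000) = 0.996622
Series (alarm module, [0.968524], and [0.996622]): 0.770000 × 0.968524 × 0.996622 = 0.7432

0.7432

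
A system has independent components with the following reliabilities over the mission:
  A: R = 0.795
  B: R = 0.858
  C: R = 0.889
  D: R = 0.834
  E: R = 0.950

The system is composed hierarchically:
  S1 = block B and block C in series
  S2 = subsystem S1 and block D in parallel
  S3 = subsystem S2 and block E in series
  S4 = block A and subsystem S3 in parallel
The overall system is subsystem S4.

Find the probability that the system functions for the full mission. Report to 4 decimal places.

0.9821

Series (B and C): 0.858000 × 0.889000 = 0.762762
Parallel ([0.762762] and D): 1 − (1 − 0.762762)(1 − 0.834000) = 0.960618
Series ([0.960618] and E): 0.960618 × 0.950000 = 0.912587
Parallel (A and [0.912587]): 1 − (1 − 0.795000)(1 − 0.912587) = 0.9821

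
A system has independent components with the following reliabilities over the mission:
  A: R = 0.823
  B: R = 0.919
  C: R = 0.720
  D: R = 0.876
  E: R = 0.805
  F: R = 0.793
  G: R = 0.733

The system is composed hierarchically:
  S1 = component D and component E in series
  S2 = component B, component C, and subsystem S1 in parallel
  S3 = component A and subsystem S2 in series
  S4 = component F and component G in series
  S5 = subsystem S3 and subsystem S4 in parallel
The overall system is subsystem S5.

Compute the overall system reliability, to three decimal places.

0.924

Series (D and E): 0.87600 × 0.80500 = 0.70518
Parallel (B, C, and [0.70518]): 1 − (1 − 0.91900)(1 − 0.72000)(1 − 0.70518) = 0.99331
Series (A and [0.99331]): 0.82300 × 0.99331 = 0.81749
Series (F and G): 0.79300 × 0.73300 = 0.58127
Parallel ([0.81749] and [0.58127]): 1 − (1 − 0.81749)(1 − 0.58127) = 0.924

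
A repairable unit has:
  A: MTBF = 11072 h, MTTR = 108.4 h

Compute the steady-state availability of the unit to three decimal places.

0.990

A(A) = MTBF/(MTBF+MTTR) = 11072/(11072+108.4) = 0.990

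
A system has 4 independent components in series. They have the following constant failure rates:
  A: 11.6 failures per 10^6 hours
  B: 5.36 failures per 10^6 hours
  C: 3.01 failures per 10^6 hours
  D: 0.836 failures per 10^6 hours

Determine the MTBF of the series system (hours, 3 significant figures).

48100

Series of exponential components: λ_sys = Σ λ_i
λ_sys = 0.0000116 + 0.00000536 + 0.00000301 + 0.000000836 = 2.0806e-05 /h
MTBF = 1 / λ_sys = 48100 h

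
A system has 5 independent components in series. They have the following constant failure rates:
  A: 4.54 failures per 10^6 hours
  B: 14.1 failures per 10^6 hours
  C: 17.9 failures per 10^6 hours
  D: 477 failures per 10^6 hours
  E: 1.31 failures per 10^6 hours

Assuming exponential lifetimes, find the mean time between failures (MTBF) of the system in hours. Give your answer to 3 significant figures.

1940

Series of exponential components: λ_sys = Σ λ_i
λ_sys = 0.00000454 + 0.0000141 + 0.0000179 + 0.000477 + 0.00000131 = 5.1485e-04 /h
MTBF = 1 / λ_sys = 1940 h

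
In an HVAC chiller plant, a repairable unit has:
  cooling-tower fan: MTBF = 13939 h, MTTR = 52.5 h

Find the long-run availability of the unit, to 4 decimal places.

0.9962

A(cooling-tower fan) = MTBF/(MTBF+MTTR) = 13939/(13939+52.5) = 0.9962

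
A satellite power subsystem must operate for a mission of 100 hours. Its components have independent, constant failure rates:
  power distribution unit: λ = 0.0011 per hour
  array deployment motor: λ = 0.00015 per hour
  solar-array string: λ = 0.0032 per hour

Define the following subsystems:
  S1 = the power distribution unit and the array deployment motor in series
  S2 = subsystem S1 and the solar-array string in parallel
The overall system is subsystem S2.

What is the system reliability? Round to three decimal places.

R(power distribution unit) = exp(−0.0011 × 100) = 0.89583
R(array deployment motor) = exp(−0.00015 × 100) = 0.98511
R(solar-array string) = exp(−0.0032 × 100) = 0.72615
Series (power distribution unit and array deployment motor): 0.89583 × 0.98511 = 0.88249
Parallel ([0.88249] and solar-array string): 1 − (1 − 0.88249)(1 − 0.72615) = 0.968

0.968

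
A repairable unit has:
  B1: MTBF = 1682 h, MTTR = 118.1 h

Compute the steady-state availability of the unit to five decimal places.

0.93439

A(B1) = MTBF/(MTBF+MTTR) = 1682/(1682+118.1) = 0.93439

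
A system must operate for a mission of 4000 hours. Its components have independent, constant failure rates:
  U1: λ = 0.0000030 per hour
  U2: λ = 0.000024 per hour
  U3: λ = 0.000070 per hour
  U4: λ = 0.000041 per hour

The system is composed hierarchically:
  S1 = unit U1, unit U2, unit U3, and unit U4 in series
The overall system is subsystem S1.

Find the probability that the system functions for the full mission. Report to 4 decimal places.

0.5758

R(U1) = exp(−0.0000030 × 4000) = 0.988072
R(U2) = exp(−0.000024 × 4000) = 0.908464
R(U3) = exp(−0.000070 × 4000) = 0.755784
R(U4) = exp(−0.000041 × 4000) = 0.848742
Series (U1, U2, U3, and U4): 0.988072 × 0.908464 × 0.755784 × 0.848742 = 0.5758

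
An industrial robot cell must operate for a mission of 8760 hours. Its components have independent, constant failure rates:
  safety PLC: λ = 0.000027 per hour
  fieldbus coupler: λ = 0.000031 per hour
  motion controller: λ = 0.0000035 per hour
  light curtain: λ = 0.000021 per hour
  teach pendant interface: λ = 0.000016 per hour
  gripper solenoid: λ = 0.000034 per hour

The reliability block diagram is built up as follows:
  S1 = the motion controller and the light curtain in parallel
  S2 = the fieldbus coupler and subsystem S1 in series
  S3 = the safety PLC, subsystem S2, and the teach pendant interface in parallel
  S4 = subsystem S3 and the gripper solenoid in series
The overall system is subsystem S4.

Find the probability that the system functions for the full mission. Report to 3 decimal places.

R(safety PLC) = exp(−0.000027 × 8760) = 0.78937
R(fieldbus coupler) = exp(−0.000031 × 8760) = 0.76219
R(motion controller) = exp(−0.0000035 × 8760) = 0.96981
R(light curtain) = exp(−0.000021 × 8760) = 0.83197
R(teach pendant interface) = exp(−0.000016 × 8760) = 0.86922
R(gripper solenoid) = exp(−0.000034 × 8760) = 0.74242
Parallel (motion controller and light curtain): 1 − (1 − 0.96981)(1 − 0.83197) = 0.99493
Series (fieldbus coupler and [0.99493]): 0.76219 × 0.99493 = 0.75833
Parallel (safety PLC, [0.75833], and teach pendant interface): 1 − (1 − 0.78937)(1 − 0.75833)(1 − 0.86922) = 0.99334
Series ([0.99334] and gripper solenoid): 0.99334 × 0.74242 = 0.737

0.737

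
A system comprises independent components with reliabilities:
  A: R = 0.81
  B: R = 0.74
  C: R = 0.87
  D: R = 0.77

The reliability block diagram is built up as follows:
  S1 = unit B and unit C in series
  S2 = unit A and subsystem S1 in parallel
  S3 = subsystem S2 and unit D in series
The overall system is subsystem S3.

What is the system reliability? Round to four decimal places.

0.7179

Series (B and C): 0.740000 × 0.870000 = 0.643800
Parallel (A and [0.643800]): 1 − (1 − 0.810000)(1 − 0.643800) = 0.932322
Series ([0.932322] and D): 0.932322 × 0.770000 = 0.7179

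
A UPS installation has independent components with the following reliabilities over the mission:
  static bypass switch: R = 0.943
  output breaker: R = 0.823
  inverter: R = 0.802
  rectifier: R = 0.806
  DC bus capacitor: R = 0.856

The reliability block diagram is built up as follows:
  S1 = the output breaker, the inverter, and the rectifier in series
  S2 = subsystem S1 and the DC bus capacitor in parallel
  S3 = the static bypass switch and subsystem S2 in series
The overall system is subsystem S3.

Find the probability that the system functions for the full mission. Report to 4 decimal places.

0.8794

Series (output breaker, inverter, and rectifier): 0.823000 × 0.802000 × 0.806000 = 0.531997
Parallel ([0.531997] and DC bus capacitor): 1 − (1 − 0.531997)(1 − 0.856000) = 0.932608
Series (static bypass switch and [0.932608]): 0.943000 × 0.932608 = 0.8794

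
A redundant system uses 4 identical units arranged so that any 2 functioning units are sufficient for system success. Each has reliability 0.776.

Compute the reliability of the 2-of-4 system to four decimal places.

R = Σ_{i=2}^{4} C(4,i) p^i (1−p)^{4−i} with p = 0.776
C(4,2)·0.776^2·0.224^2 = 0.181289
C(4,3)·0.776^3·0.224^1 = 0.418691
C(4,4)·0.776^4·0.224^0 = 0.362616
Sum = 0.9626

0.9626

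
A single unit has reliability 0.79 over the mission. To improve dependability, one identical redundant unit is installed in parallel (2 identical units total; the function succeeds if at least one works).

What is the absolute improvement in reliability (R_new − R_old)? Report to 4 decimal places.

R_before = 0.79
R_after = 1 − (1 − 0.79)^2 = 0.9559
ΔR = 0.9559 − 0.79 = 0.1659

0.1659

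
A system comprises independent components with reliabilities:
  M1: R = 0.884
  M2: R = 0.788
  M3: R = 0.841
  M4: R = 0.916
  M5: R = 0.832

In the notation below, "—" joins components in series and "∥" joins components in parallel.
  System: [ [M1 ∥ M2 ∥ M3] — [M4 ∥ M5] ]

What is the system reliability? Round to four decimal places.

Parallel (M1, M2, and M3): 1 − (1 − 0.884000)(1 − 0.788000)(1 − 0.841000) = 0.996090
Parallel (M4 and M5): 1 − (1 − 0.916000)(1 − 0.832000) = 0.985888
Series ([0.996090] and [0.985888]): 0.996090 × 0.985888 = 0.9820

0.9820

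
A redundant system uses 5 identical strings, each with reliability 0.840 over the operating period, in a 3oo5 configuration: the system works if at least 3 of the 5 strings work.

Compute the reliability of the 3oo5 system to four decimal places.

R = Σ_{i=3}^{5} C(5,i) p^i (1−p)^{5−i} with p = 0.840
C(5,3)·0.840^3·0.160^2 = 0.151732
C(5,4)·0.840^4·0.160^1 = 0.398297
C(5,5)·0.840^5·0.160^0 = 0.418212
Sum = 0.9682

0.9682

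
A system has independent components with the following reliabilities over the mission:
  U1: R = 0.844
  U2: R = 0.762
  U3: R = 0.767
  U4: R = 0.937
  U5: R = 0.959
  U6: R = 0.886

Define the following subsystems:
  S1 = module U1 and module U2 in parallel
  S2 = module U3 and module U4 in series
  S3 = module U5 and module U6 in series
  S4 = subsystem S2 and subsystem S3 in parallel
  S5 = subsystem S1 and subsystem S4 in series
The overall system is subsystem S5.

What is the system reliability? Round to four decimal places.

0.9222

Parallel (U1 and U2): 1 − (1 − 0.844000)(1 − 0.762000) = 0.962872
Series (U3 and U4): 0.767000 × 0.937000 = 0.718679
Series (U5 and U6): 0.959000 × 0.886000 = 0.849674
Parallel ([0.718679] and [0.849674]): 1 − (1 − 0.718679)(1 − 0.849674) = 0.957710
Series ([0.962872] and [0.957710]): 0.962872 × 0.957710 = 0.9222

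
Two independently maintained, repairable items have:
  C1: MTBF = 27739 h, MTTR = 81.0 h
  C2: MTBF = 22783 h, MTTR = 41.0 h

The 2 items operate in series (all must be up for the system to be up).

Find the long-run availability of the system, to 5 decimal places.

0.99530

A(C1) = MTBF/(MTBF+MTTR) = 27739/(27739+81.0) = 0.997088
A(C2) = MTBF/(MTBF+MTTR) = 22783/(22783+41.0) = 0.998204
Series availability: 0.997088 × 0.998204 = 0.99530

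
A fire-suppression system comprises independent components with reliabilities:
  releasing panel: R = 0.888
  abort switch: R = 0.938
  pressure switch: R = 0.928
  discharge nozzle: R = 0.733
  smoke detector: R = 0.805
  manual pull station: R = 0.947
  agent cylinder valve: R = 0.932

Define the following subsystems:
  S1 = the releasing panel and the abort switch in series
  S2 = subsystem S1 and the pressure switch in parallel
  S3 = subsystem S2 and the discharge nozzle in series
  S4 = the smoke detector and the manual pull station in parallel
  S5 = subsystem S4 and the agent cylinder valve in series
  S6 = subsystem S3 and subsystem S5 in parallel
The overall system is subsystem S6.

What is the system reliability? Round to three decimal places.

Series (releasing panel and abort switch): 0.88800 × 0.93800 = 0.83294
Parallel ([0.83294] and pressure switch): 1 − (1 − 0.83294)(1 − 0.92800) = 0.98797
Series ([0.98797] and discharge nozzle): 0.98797 × 0.73300 = 0.72418
Parallel (smoke detector and manual pull station): 1 − (1 − 0.80500)(1 − 0.94700) = 0.98967
Series ([0.98967] and agent cylinder valve): 0.98967 × 0.93200 = 0.92237
Parallel ([0.72418] and [0.92237]): 1 − (1 − 0.72418)(1 − 0.92237) = 0.979

0.979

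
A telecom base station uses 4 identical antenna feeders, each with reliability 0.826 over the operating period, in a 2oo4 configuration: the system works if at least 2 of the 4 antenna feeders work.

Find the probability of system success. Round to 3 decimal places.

R = Σ_{i=2}^{4} C(4,i) p^i (1−p)^{4−i} with p = 0.826
C(4,2)·0.826^2·0.174^2 = 0.12394
C(4,3)·0.826^3·0.174^1 = 0.39224
C(4,4)·0.826^4·0.174^0 = 0.46550
Sum = 0.982

0.982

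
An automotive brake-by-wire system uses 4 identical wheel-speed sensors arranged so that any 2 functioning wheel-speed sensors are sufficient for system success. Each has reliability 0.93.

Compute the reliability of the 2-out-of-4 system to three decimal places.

0.999

R = Σ_{i=2}^{4} C(4,i) p^i (1−p)^{4−i} with p = 0.93
C(4,2)·0.93^2·0.07^2 = 0.02543
C(4,3)·0.93^3·0.07^1 = 0.22522
C(4,4)·0.93^4·0.07^0 = 0.74805
Sum = 0.999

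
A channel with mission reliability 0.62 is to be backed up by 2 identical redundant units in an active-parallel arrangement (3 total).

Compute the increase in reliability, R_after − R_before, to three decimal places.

R_before = 0.62
R_after = 1 − (1 − 0.62)^3 = 0.945
ΔR = 0.945 − 0.62 = 0.325

0.325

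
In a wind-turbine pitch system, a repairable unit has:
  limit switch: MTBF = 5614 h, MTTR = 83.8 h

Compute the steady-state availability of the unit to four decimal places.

0.9853

A(limit switch) = MTBF/(MTBF+MTTR) = 5614/(5614+83.8) = 0.9853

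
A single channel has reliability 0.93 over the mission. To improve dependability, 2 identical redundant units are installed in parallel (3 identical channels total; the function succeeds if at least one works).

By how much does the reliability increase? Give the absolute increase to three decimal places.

0.070

R_before = 0.93
R_after = 1 − (1 − 0.93)^3 = 1.000
ΔR = 1.000 − 0.93 = 0.070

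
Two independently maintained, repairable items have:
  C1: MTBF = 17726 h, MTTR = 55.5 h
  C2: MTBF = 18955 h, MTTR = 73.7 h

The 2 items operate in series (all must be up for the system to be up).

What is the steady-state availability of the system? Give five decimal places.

0.99302

A(C1) = MTBF/(MTBF+MTTR) = 17726/(17726+55.5) = 0.996879
A(C2) = MTBF/(MTBF+MTTR) = 18955/(18955+73.7) = 0.996127
Series availability: 0.996879 × 0.996127 = 0.99302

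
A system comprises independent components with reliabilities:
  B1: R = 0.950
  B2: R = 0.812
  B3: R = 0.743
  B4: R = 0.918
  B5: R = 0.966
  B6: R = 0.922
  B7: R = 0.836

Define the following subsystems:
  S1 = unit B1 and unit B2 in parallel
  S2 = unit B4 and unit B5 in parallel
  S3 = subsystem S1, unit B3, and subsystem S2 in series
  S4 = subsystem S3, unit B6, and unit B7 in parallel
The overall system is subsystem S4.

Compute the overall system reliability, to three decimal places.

0.997

Parallel (B1 and B2): 1 − (1 − 0.95000)(1 − 0.81200) = 0.99060
Parallel (B4 and B5): 1 − (1 − 0.91800)(1 − 0.96600) = 0.99721
Series ([0.99060], B3, and [0.99721]): 0.99060 × 0.74300 × 0.99721 = 0.73396
Parallel ([0.73396], B6, and B7): 1 − (1 − 0.73396)(1 − 0.92200)(1 − 0.83600) = 0.997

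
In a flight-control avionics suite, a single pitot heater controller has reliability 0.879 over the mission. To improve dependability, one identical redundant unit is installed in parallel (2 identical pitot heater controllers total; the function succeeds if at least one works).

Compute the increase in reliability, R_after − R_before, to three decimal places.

R_before = 0.879
R_after = 1 − (1 − 0.879)^2 = 0.985
ΔR = 0.985 − 0.879 = 0.106

0.106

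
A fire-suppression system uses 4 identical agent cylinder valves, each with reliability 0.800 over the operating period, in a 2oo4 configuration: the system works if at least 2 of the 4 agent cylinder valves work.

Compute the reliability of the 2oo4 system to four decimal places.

0.9728

R = Σ_{i=2}^{4} C(4,i) p^i (1−p)^{4−i} with p = 0.800
C(4,2)·0.800^2·0.200^2 = 0.153600
C(4,3)·0.800^3·0.200^1 = 0.409600
C(4,4)·0.800^4·0.200^0 = 0.409600
Sum = 0.9728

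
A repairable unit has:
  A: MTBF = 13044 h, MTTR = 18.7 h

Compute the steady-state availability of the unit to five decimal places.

0.99857

A(A) = MTBF/(MTBF+MTTR) = 13044/(13044+18.7) = 0.99857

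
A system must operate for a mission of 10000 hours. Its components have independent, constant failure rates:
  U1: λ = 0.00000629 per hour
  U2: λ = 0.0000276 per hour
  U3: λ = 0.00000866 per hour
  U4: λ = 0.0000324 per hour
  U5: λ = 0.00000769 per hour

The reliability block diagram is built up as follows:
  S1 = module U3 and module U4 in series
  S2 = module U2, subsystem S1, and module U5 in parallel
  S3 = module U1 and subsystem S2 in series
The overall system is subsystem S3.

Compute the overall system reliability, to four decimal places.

R(U1) = exp(−0.00000629 × 10000) = 0.939037
R(U2) = exp(−0.0000276 × 10000) = 0.758813
R(U3) = exp(−0.00000866 × 10000) = 0.917044
R(U4) = exp(−0.0000324 × 10000) = 0.723250
R(U5) = exp(−0.00000769 × 10000) = 0.925982
Series (U3 and U4): 0.917044 × 0.723250 = 0.663252
Parallel (U2, [0.663252], and U5): 1 − (1 − 0.758813)(1 − 0.663252)(1 − 0.925982) = 0.993988
Series (U1 and [0.993988]): 0.939037 × 0.993988 = 0.9334

0.9334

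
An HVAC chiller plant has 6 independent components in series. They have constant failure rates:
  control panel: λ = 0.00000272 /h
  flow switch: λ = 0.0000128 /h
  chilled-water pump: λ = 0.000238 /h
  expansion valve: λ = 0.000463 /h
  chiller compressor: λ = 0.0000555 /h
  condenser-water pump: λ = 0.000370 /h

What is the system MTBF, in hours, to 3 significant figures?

Series of exponential components: λ_sys = Σ λ_i
λ_sys = 0.00000272 + 0.0000128 + 0.000238 + 0.000463 + 0.0000555 + 0.000370 = 1.1420e-03 /h
MTBF = 1 / λ_sys = 876 h

876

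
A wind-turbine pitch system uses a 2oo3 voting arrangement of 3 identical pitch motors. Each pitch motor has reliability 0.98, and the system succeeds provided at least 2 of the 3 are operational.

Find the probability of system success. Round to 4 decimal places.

R = Σ_{i=2}^{3} C(3,i) p^i (1−p)^{3−i} with p = 0.98
C(3,2)·0.98^2·0.02^1 = 0.057624
C(3,3)·0.98^3·0.02^0 = 0.941192
Sum = 0.9988

0.9988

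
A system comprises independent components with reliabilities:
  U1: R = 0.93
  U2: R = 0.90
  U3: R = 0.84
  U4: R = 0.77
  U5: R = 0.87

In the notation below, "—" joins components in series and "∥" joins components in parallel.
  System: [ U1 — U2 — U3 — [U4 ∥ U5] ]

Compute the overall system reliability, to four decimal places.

Parallel (U4 and U5): 1 − (1 − 0.770000)(1 − 0.870000) = 0.970100
Series (U1, U2, U3, and [0.970100]): 0.930000 × 0.900000 × 0.840000 × 0.970100 = 0.6821

0.6821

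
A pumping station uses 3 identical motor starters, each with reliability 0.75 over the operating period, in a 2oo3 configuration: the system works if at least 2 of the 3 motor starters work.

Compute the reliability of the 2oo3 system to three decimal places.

0.844

R = Σ_{i=2}^{3} C(3,i) p^i (1−p)^{3−i} with p = 0.75
C(3,2)·0.75^2·0.25^1 = 0.42188
C(3,3)·0.75^3·0.25^0 = 0.42188
Sum = 0.844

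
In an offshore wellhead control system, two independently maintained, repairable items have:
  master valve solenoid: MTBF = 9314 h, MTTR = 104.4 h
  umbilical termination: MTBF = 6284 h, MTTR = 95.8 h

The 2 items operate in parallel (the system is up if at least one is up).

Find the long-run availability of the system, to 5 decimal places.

A(master valve solenoid) = MTBF/(MTBF+MTTR) = 9314/(9314+104.4) = 0.988915
A(umbilical termination) = MTBF/(MTBF+MTTR) = 6284/(6284+95.8) = 0.984984
Parallel availability: 1 − (1 − 0.988915)(1 − 0.984984) = 0.99983

0.99983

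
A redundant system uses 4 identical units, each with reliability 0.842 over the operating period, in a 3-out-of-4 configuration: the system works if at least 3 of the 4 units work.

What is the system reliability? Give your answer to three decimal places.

R = Σ_{i=3}^{4} C(4,i) p^i (1−p)^{4−i} with p = 0.842
C(4,3)·0.842^3·0.158^1 = 0.37727
C(4,4)·0.842^4·0.158^0 = 0.50263
Sum = 0.880

0.880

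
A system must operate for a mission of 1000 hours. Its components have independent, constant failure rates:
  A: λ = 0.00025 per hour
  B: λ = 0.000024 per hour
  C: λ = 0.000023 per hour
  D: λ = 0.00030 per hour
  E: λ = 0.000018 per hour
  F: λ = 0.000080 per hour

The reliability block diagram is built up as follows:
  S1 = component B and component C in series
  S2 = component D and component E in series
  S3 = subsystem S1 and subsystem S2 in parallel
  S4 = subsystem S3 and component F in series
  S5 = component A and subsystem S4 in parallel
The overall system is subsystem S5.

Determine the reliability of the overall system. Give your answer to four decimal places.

R(A) = exp(−0.00025 × 1000) = 0.778801
R(B) = exp(−0.000024 × 1000) = 0.976286
R(C) = exp(−0.000023 × 1000) = 0.977262
R(D) = exp(−0.00030 × 1000) = 0.740818
R(E) = exp(−0.000018 × 1000) = 0.982161
R(F) = exp(−0.000080 × 1000) = 0.923116
Series (B and C): 0.976286 × 0.977262 = 0.954087
Series (D and E): 0.740818 × 0.982161 = 0.727603
Parallel ([0.954087] and [0.727603]): 1 − (1 − 0.954087)(1 − 0.727603) = 0.987493
Series ([0.987493] and F): 0.987493 × 0.923116 = 0.911571
Parallel (A and [0.911571]): 1 − (1 − 0.778801)(1 − 0.911571) = 0.9804

0.9804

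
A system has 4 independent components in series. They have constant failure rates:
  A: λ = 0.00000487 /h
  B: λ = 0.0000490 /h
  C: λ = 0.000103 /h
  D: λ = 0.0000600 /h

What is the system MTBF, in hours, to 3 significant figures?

4610

Series of exponential components: λ_sys = Σ λ_i
λ_sys = 0.00000487 + 0.0000490 + 0.000103 + 0.0000600 = 2.1687e-04 /h
MTBF = 1 / λ_sys = 4610 h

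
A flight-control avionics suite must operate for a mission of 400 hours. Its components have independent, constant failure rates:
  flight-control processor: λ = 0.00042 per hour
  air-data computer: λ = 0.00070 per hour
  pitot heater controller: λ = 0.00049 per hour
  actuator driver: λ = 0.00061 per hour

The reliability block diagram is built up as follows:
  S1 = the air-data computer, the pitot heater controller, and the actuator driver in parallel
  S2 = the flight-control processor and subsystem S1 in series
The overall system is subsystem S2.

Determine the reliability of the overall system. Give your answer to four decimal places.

R(flight-control processor) = exp(−0.00042 × 400) = 0.845354
R(air-data computer) = exp(−0.00070 × 400) = 0.755784
R(pitot heater controller) = exp(−0.00049 × 400) = 0.822012
R(actuator driver) = exp(−0.00061 × 400) = 0.783488
Parallel (air-data computer, pitot heater controller, and actuator driver): 1 − (1 − 0.755784)(1 − 0.822012)(1 − 0.783488) = 0.990589
Series (flight-control processor and [0.990589]): 0.845354 × 0.990589 = 0.8374

0.8374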